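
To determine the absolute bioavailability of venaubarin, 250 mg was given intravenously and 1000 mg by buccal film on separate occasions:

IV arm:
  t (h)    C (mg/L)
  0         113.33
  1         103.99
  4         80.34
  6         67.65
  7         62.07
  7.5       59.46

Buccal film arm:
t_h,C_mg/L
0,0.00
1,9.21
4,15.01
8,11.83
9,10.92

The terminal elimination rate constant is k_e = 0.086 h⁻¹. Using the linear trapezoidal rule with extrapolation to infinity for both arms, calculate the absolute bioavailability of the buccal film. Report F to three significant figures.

F = 0.0441

Trapezoidal AUC_0→7.5 (IV):
  [0→1]: (113.33+103.99)/2 × 1 = 108.66
  [1→4]: (103.99+80.34)/2 × 3 = 276.495
  [4→6]: (80.34+67.65)/2 × 2 = 147.99
  [6→7]: (67.65+62.07)/2 × 1 = 64.86
  [7→7.5]: (62.07+59.46)/2 × 0.5 = 30.3825
  Sum = 628.3875 mg/L·h
IV tail: 59.46/0.086 = 691.395; AUC_iv,0→∞ = 628.3875 + 691.395 = 1319.7825 mg/L·h
Trapezoidal AUC_0→9 (buccal film):
  [0→1]: (0.00+9.21)/2 × 1 = 4.605
  [1→4]: (9.21+15.01)/2 × 3 = 36.33
  [4→8]: (15.01+11.83)/2 × 4 = 53.68
  [8→9]: (11.83+10.92)/2 × 1 = 11.375
  Sum = 105.99 mg/L·h
buccal film tail: 10.92/0.086 = 126.977; AUC_ev,0→∞ = 105.99 + 126.977 = 232.967 mg/L·h
F = (AUC_ev/D_ev)/(AUC_iv/D_iv) = (232.967/1000)/(1319.7825/250) = 0.232967/5.27913 = 0.0441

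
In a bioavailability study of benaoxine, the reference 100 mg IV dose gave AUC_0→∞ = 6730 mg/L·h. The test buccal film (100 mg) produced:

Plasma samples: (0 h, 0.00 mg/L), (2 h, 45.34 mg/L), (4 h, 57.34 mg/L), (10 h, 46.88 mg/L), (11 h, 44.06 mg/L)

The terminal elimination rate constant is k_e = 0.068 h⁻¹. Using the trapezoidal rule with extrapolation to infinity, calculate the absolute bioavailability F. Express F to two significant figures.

F = 0.17

Trapezoidal AUC_0→11 (buccal film):
  [0→2]: (0.00+45.34)/2 × 2 = 45.34
  [2→4]: (45.34+57.34)/2 × 2 = 102.68
  [4→10]: (57.34+46.88)/2 × 6 = 312.66
  [10→11]: (46.88+44.06)/2 × 1 = 45.47
  Sum = 506.15 mg/L·h
Tail: C_last/k_e = 44.06/0.068 = 647.941
AUC_0→∞ (buccal film) = 506.15 + 647.941 = 1154.091 mg/L·h
F = (AUC_ev/D_ev)/(AUC_iv/D_iv) = (1154.091/100)/(6730/100) = 11.54091/67.3 = 0.1715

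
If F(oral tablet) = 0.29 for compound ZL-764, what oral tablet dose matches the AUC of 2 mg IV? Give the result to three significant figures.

D_oral = 6.90 mg

For equal systemic exposure: F × D_ev = D_iv
D_ev = D_iv / F = 2 / 0.29 = 6.89655 mg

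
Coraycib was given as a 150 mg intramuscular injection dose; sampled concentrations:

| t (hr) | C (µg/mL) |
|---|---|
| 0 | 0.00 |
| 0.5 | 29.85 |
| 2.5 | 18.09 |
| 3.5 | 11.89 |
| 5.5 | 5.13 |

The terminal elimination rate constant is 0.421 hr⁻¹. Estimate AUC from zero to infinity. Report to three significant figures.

Trapezoidal AUC_0→5.5:
  [0→0.5]: (0.00+29.85)/2 × 0.5 = 7.4625
  [0.5→2.5]: (29.85+18.09)/2 × 2 = 47.94
  [2.5→3.5]: (18.09+11.89)/2 × 1 = 14.99
  [3.5→5.5]: (11.89+5.13)/2 × 2 = 17.02
  Sum = 87.4125 µg/mL·hr
Extrapolated tail: C_last / k_e = 5.13 / 0.421 = 12.185
AUC_0→∞ = 87.4125 + 12.185 = 99.5975 µg/mL·hr

AUC = 99.6 µg/mL·hr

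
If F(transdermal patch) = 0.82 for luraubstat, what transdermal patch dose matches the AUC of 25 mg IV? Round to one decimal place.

D_transdermal = 30.5 mg

For equal systemic exposure: F × D_ev = D_iv
D_ev = D_iv / F = 25 / 0.82 = 30.4878 mg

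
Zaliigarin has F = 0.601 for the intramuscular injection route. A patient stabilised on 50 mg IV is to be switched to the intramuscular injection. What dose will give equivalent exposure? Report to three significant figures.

D_intramuscular = 83.2 mg

For equal systemic exposure: F × D_ev = D_iv
D_ev = D_iv / F = 50 / 0.601 = 83.1947 mg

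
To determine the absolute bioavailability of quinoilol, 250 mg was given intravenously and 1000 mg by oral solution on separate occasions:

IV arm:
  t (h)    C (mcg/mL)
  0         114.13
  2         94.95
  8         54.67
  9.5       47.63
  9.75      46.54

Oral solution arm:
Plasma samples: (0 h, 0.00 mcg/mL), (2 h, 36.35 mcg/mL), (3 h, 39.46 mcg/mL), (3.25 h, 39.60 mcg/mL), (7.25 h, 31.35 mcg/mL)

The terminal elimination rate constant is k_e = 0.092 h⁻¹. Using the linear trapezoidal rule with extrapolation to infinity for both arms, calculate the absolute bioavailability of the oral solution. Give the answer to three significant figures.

Trapezoidal AUC_0→9.75 (IV):
  [0→2]: (114.13+94.95)/2 × 2 = 209.08
  [2→8]: (94.95+54.67)/2 × 6 = 448.86
  [8→9.5]: (54.67+47.63)/2 × 1.5 = 76.725
  [9.5→9.75]: (47.63+46.54)/2 × 0.25 = 11.77125
  Sum = 746.43625 mcg/mL·h
IV tail: 46.54/0.092 = 505.870; AUC_iv,0→∞ = 746.43625 + 505.870 = 1252.30625 mcg/mL·h
Trapezoidal AUC_0→7.25 (oral solution):
  [0→2]: (0.00+36.35)/2 × 2 = 36.35
  [2→3]: (36.35+39.46)/2 × 1 = 37.905
  [3→3.25]: (39.46+39.60)/2 × 0.25 = 9.8825
  [3.25→7.25]: (39.60+31.35)/2 × 4 = 141.9
  Sum = 226.0375 mcg/mL·h
oral solution tail: 31.35/0.092 = 340.761; AUC_ev,0→∞ = 226.0375 + 340.761 = 566.7985 mcg/mL·h
F = (AUC_ev/D_ev)/(AUC_iv/D_iv) = (566.7985/1000)/(1252.30625/250) = 0.5667985/5.009225 = 0.1132

F = 0.113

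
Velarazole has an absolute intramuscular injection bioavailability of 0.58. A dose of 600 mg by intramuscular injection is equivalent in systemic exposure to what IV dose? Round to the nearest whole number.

D_iv = 348 mg

Systemic exposure from an extravascular dose = F × D_ev, so the equivalent IV dose is F × D_ev.
D_iv = F × D_ev = 0.58 × 600 = 348 mg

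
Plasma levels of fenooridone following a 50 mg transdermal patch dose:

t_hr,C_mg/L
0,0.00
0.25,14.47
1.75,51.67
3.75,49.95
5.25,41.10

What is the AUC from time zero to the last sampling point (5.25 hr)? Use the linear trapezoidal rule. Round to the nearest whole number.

AUC = 221 mg/L·hr

Trapezoidal AUC_0→5.25:
  [0→0.25]: (0.00+14.47)/2 × 0.25 = 1.80875
  [0.25→1.75]: (14.47+51.67)/2 × 1.5 = 49.605
  [1.75→3.75]: (51.67+49.95)/2 × 2 = 101.62
  [3.75→5.25]: (49.95+41.10)/2 × 1.5 = 68.2875
  Sum = 221.32125 mg/L·hr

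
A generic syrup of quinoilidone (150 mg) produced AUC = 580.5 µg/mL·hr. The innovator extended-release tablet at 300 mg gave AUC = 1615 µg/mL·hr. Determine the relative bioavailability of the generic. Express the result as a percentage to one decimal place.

F_rel = 71.9%

F_rel = (AUC_test/D_test) / (AUC_ref/D_ref)
      = (580.5/150) / (1615/300)
      = 3.87 / 5.38333 = 0.7189 = 71.89%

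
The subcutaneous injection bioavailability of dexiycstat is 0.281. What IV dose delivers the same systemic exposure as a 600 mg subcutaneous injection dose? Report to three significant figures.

D_iv = 169 mg

Systemic exposure from an extravascular dose = F × D_ev, so the equivalent IV dose is F × D_ev.
D_iv = F × D_ev = 0.281 × 600 = 168.6 mg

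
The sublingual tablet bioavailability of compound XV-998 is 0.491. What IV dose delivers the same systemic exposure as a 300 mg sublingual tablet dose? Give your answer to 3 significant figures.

D_iv = 147 mg

Systemic exposure from an extravascular dose = F × D_ev, so the equivalent IV dose is F × D_ev.
D_iv = F × D_ev = 0.491 × 300 = 147.3 mg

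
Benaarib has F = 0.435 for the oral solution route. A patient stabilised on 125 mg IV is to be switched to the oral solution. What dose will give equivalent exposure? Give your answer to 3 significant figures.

D_oral = 287 mg

For equal systemic exposure: F × D_ev = D_iv
D_ev = D_iv / F = 125 / 0.435 = 287.356 mg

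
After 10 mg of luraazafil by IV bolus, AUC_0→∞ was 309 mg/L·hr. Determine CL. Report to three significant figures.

CL = 0.0324 L/hr

CL = Dose_iv / AUC_0→∞
   = 10 / 309 = 0.0323625 L/hr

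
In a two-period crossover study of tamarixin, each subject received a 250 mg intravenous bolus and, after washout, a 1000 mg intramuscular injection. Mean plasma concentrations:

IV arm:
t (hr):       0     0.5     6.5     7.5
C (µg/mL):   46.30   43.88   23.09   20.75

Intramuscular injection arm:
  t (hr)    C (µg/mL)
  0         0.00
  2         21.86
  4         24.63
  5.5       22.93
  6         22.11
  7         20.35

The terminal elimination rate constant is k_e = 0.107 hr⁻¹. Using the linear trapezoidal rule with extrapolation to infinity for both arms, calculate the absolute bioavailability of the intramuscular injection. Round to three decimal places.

F = 0.186

Trapezoidal AUC_0→7.5 (IV):
  [0→0.5]: (46.30+43.88)/2 × 0.5 = 22.545
  [0.5→6.5]: (43.88+23.09)/2 × 6 = 200.91
  [6.5→7.5]: (23.09+20.75)/2 × 1 = 21.92
  Sum = 245.375 µg/mL·hr
IV tail: 20.75/0.107 = 193.925; AUC_iv,0→∞ = 245.375 + 193.925 = 439.3 µg/mL·hr
Trapezoidal AUC_0→7 (intramuscular injection):
  [0→2]: (0.00+21.86)/2 × 2 = 21.86
  [2→4]: (21.86+24.63)/2 × 2 = 46.49
  [4→5.5]: (24.63+22.93)/2 × 1.5 = 35.67
  [5.5→6]: (22.93+22.11)/2 × 0.5 = 11.26
  [6→7]: (22.11+20.35)/2 × 1 = 21.23
  Sum = 136.51 µg/mL·hr
intramuscular injection tail: 20.35/0.107 = 190.187; AUC_ev,0→∞ = 136.51 + 190.187 = 326.697 µg/mL·hr
F = (AUC_ev/D_ev)/(AUC_iv/D_iv) = (326.697/1000)/(439.3/250) = 0.326697/1.7572 = 0.1859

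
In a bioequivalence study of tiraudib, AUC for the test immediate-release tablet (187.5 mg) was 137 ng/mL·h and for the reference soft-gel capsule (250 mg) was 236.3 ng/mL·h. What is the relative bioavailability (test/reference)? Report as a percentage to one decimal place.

F_rel = (AUC_test/D_test) / (AUC_ref/D_ref)
      = (137/187.5) / (236.3/250)
      = 0.730667 / 0.9452 = 0.7730 = 77.30%

F_rel = 77.3%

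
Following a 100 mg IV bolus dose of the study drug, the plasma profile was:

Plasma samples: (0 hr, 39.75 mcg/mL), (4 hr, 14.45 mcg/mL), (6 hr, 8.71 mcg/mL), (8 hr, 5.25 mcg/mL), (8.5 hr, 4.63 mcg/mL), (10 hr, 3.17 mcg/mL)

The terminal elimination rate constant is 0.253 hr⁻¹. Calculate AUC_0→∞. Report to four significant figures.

Trapezoidal AUC_0→10:
  [0→4]: (39.75+14.45)/2 × 4 = 108.4
  [4→6]: (14.45+8.71)/2 × 2 = 23.16
  [6→8]: (8.71+5.25)/2 × 2 = 13.96
  [8→8.5]: (5.25+4.63)/2 × 0.5 = 2.47
  [8.5→10]: (4.63+3.17)/2 × 1.5 = 5.85
  Sum = 153.84 mcg/mL·hr
Extrapolated tail: C_last / k_e = 3.17 / 0.253 = 12.530
AUC_0→∞ = 153.84 + 12.530 = 166.37 mcg/mL·hr

AUC = 166.4 mcg/mL·hr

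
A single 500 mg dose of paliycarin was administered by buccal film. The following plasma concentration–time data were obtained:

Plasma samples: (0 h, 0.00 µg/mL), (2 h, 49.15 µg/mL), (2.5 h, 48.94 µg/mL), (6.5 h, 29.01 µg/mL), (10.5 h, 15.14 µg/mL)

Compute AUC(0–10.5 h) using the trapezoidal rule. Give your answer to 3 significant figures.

AUC = 318 µg/mL·h

Trapezoidal AUC_0→10.5:
  [0→2]: (0.00+49.15)/2 × 2 = 49.15
  [2→2.5]: (49.15+48.94)/2 × 0.5 = 24.5225
  [2.5→6.5]: (48.94+29.01)/2 × 4 = 155.9
  [6.5→10.5]: (29.01+15.14)/2 × 4 = 88.3
  Sum = 317.8725 µg/mL·h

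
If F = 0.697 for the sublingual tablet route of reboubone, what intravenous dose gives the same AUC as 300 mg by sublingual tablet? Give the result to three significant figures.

D_iv = 209 mg

Systemic exposure from an extravascular dose = F × D_ev, so the equivalent IV dose is F × D_ev.
D_iv = F × D_ev = 0.697 × 300 = 209.1 mg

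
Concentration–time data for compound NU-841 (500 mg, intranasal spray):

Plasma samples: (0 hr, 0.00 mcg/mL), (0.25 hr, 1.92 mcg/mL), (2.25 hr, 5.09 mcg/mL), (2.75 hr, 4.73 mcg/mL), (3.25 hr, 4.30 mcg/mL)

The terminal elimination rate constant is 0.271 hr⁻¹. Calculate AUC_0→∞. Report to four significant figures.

Trapezoidal AUC_0→3.25:
  [0→0.25]: (0.00+1.92)/2 × 0.25 = 0.24
  [0.25→2.25]: (1.92+5.09)/2 × 2 = 7.01
  [2.25→2.75]: (5.09+4.73)/2 × 0.5 = 2.455
  [2.75→3.25]: (4.73+4.30)/2 × 0.5 = 2.2575
  Sum = 11.9625 mcg/mL·hr
Extrapolated tail: C_last / k_e = 4.30 / 0.271 = 15.867
AUC_0→∞ = 11.9625 + 15.867 = 27.8295 mcg/mL·hr

AUC = 27.83 mcg/mL·hr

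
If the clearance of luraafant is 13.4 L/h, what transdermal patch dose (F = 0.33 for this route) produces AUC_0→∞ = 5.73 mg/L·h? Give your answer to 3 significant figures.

Dose = 233 mg

Dose = CL × AUC_0→∞ / F
     = 13.4 × 5.73 / 0.33 = 232.673 mg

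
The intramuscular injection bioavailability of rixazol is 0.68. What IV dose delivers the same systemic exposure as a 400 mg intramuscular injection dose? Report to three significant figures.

Systemic exposure from an extravascular dose = F × D_ev, so the equivalent IV dose is F × D_ev.
D_iv = F × D_ev = 0.68 × 400 = 272 mg

D_iv = 272 mg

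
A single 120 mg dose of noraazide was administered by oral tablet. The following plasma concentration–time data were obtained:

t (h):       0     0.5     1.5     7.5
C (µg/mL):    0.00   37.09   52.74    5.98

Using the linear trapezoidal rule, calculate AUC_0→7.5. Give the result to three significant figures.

Trapezoidal AUC_0→7.5:
  [0→0.5]: (0.00+37.09)/2 × 0.5 = 9.2725
  [0.5→1.5]: (37.09+52.74)/2 × 1 = 44.915
  [1.5→7.5]: (52.74+5.98)/2 × 6 = 176.16
  Sum = 230.3475 µg/mL·h

AUC = 230 µg/mL·h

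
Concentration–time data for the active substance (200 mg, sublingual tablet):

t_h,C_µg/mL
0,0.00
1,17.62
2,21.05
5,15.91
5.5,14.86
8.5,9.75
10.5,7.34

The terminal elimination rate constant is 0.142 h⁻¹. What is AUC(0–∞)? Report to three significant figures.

AUC = 197 µg/mL·h

Trapezoidal AUC_0→10.5:
  [0→1]: (0.00+17.62)/2 × 1 = 8.81
  [1→2]: (17.62+21.05)/2 × 1 = 19.335
  [2→5]: (21.05+15.91)/2 × 3 = 55.44
  [5→5.5]: (15.91+14.86)/2 × 0.5 = 7.6925
  [5.5→8.5]: (14.86+9.75)/2 × 3 = 36.915
  [8.5→10.5]: (9.75+7.34)/2 × 2 = 17.09
  Sum = 145.2825 µg/mL·h
Extrapolated tail: C_last / k_e = 7.34 / 0.142 = 51.690
AUC_0→∞ = 145.2825 + 51.690 = 196.9725 µg/mL·h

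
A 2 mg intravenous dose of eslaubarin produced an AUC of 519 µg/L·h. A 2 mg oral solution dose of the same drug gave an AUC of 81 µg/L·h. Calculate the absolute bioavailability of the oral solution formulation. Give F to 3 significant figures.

F = (AUC_ev / D_ev) / (AUC_iv / D_iv)
  = (81/2) / (519/2)
  = 40.5 / 259.5 = 0.1561

F = 0.156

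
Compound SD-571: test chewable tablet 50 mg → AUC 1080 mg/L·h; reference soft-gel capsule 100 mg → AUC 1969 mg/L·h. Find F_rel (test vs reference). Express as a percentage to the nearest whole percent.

F_rel = 110%

F_rel = (AUC_test/D_test) / (AUC_ref/D_ref)
      = (1080/50) / (1969/100)
      = 21.6 / 19.69 = 1.0970 = 109.70%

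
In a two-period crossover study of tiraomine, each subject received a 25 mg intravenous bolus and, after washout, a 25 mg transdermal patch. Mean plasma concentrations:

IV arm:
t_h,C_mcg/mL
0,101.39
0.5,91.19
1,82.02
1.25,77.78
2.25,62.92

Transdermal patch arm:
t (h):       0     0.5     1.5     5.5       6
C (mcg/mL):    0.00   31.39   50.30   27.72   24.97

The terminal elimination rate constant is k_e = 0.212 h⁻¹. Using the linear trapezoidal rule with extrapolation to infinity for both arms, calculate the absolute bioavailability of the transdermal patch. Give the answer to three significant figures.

F = 0.701

Trapezoidal AUC_0→2.25 (IV):
  [0→0.5]: (101.39+91.19)/2 × 0.5 = 48.145
  [0.5→1]: (91.19+82.02)/2 × 0.5 = 43.3025
  [1→1.25]: (82.02+77.78)/2 × 0.25 = 19.975
  [1.25→2.25]: (77.78+62.92)/2 × 1 = 70.35
  Sum = 181.7725 mcg/mL·h
IV tail: 62.92/0.212 = 296.792; AUC_iv,0→∞ = 181.7725 + 296.792 = 478.5645 mcg/mL·h
Trapezoidal AUC_0→6 (transdermal patch):
  [0→0.5]: (0.00+31.39)/2 × 0.5 = 7.8475
  [0.5→1.5]: (31.39+50.30)/2 × 1 = 40.845
  [1.5→5.5]: (50.30+27.72)/2 × 4 = 156.04
  [5.5→6]: (27.72+24.97)/2 × 0.5 = 13.1725
  Sum = 217.905 mcg/mL·h
transdermal patch tail: 24.97/0.212 = 117.783; AUC_ev,0→∞ = 217.905 + 117.783 = 335.688 mcg/mL·h
F = (AUC_ev/D_ev)/(AUC_iv/D_iv) = (335.688/25)/(478.5645/25) = 13.42752/19.14258 = 0.7014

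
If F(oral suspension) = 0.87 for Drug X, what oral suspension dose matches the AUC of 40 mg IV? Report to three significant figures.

D_oral = 46.0 mg

For equal systemic exposure: F × D_ev = D_iv
D_ev = D_iv / F = 40 / 0.87 = 45.977 mg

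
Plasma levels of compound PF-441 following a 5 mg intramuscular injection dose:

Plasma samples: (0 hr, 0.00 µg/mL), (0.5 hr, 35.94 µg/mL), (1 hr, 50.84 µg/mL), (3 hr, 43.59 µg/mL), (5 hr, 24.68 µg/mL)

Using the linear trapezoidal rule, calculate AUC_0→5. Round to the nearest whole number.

AUC = 193 µg/mL·hr

Trapezoidal AUC_0→5:
  [0→0.5]: (0.00+35.94)/2 × 0.5 = 8.985
  [0.5→1]: (35.94+50.84)/2 × 0.5 = 21.695
  [1→3]: (50.84+43.59)/2 × 2 = 94.43
  [3→5]: (43.59+24.68)/2 × 2 = 68.27
  Sum = 193.38 µg/mL·hr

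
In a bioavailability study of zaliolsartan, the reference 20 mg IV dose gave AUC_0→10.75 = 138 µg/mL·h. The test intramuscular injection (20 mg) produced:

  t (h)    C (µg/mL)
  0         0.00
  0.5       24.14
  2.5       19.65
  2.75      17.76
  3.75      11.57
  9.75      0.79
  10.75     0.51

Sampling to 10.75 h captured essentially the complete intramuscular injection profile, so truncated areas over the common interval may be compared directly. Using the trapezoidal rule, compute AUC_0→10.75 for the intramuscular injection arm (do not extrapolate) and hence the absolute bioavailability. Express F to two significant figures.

Trapezoidal AUC_0→10.75 (intramuscular injection):
  [0→0.5]: (0.00+24.14)/2 × 0.5 = 6.035
  [0.5→2.5]: (24.14+19.65)/2 × 2 = 43.79
  [2.5→2.75]: (19.65+17.76)/2 × 0.25 = 4.67625
  [2.75→3.75]: (17.76+11.57)/2 × 1 = 14.665
  [3.75→9.75]: (11.57+0.79)/2 × 6 = 37.08
  [9.75→10.75]: (0.79+0.51)/2 × 1 = 0.65
  Sum = 106.89625 µg/mL·h
F = (AUC_ev/D_ev)/(AUC_iv/D_iv) = (106.89625/20)/(138/20) = 5.3448125/6.9 = 0.7746

F = 0.77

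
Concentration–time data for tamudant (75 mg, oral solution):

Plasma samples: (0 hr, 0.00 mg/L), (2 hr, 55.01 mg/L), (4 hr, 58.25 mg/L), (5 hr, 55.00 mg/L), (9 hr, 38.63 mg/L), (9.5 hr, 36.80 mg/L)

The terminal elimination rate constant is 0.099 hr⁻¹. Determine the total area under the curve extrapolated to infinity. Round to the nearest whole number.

Trapezoidal AUC_0→9.5:
  [0→2]: (0.00+55.01)/2 × 2 = 55.01
  [2→4]: (55.01+58.25)/2 × 2 = 113.26
  [4→5]: (58.25+55.00)/2 × 1 = 56.625
  [5→9]: (55.00+38.63)/2 × 4 = 187.26
  [9→9.5]: (38.63+36.80)/2 × 0.5 = 18.8575
  Sum = 431.0125 mg/L·hr
Extrapolated tail: C_last / k_e = 36.80 / 0.099 = 371.717
AUC_0→∞ = 431.0125 + 371.717 = 802.7295 mg/L·hr

AUC = 803 mg/L·hr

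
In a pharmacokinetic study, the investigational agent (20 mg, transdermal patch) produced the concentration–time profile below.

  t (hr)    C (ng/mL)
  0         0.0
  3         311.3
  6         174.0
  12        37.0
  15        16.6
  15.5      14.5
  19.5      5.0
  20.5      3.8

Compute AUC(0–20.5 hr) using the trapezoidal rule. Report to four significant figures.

AUC = 1959 ng/mL·hr

Trapezoidal AUC_0→20.5:
  [0→3]: (0.0+311.3)/2 × 3 = 466.95
  [3→6]: (311.3+174.0)/2 × 3 = 727.95
  [6→12]: (174.0+37.0)/2 × 6 = 633.0
  [12→15]: (37.0+16.6)/2 × 3 = 80.4
  [15→15.5]: (16.6+14.5)/2 × 0.5 = 7.775
  [15.5→19.5]: (14.5+5.0)/2 × 4 = 39.0
  [19.5→20.5]: (5.0+3.8)/2 × 1 = 4.4
  Sum = 1959.475 ng/mL·hr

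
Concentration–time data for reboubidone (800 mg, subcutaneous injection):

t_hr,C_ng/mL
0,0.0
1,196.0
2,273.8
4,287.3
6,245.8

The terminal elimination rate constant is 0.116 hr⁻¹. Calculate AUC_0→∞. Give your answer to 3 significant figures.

AUC = 3550 ng/mL·hr

Trapezoidal AUC_0→6:
  [0→1]: (0.0+196.0)/2 × 1 = 98.0
  [1→2]: (196.0+273.8)/2 × 1 = 234.9
  [2→4]: (273.8+287.3)/2 × 2 = 561.1
  [4→6]: (287.3+245.8)/2 × 2 = 533.1
  Sum = 1427.1 ng/mL·hr
Extrapolated tail: C_last / k_e = 245.8 / 0.116 = 2118.966
AUC_0→∞ = 1427.1 + 2118.966 = 3546.066 ng/mL·hr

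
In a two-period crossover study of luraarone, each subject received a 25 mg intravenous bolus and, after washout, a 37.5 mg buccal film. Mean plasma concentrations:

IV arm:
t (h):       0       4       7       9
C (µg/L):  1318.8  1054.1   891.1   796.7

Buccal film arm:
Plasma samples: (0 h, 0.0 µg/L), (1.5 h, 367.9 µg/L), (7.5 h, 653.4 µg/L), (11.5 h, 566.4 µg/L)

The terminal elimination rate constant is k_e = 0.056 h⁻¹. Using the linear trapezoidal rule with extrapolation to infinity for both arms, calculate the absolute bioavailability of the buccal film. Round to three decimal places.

Trapezoidal AUC_0→9 (IV):
  [0→4]: (1318.8+1054.1)/2 × 4 = 4745.8
  [4→7]: (1054.1+891.1)/2 × 3 = 2917.8
  [7→9]: (891.1+796.7)/2 × 2 = 1687.8
  Sum = 9351.4 µg/L·h
IV tail: 796.7/0.056 = 14226.786; AUC_iv,0→∞ = 9351.4 + 14226.786 = 23578.186 µg/L·h
Trapezoidal AUC_0→11.5 (buccal film):
  [0→1.5]: (0.0+367.9)/2 × 1.5 = 275.925
  [1.5→7.5]: (367.9+653.4)/2 × 6 = 3063.9
  [7.5→11.5]: (653.4+566.4)/2 × 4 = 2439.6
  Sum = 5779.425 µg/L·h
buccal film tail: 566.4/0.056 = 10114.286; AUC_ev,0→∞ = 5779.425 + 10114.286 = 15893.711 µg/L·h
F = (AUC_ev/D_ev)/(AUC_iv/D_iv) = (15893.711/37.5)/(23578.186/25) = 423.832/943.12744 = 0.4494

F = 0.449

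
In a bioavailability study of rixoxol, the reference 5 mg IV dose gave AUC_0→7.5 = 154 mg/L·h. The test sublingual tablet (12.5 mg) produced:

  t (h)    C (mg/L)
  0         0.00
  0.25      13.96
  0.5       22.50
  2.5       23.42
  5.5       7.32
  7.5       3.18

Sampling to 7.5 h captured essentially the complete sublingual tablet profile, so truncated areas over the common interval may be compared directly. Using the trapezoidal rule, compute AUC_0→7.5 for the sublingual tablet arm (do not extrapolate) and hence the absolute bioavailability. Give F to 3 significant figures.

F = 0.283

Trapezoidal AUC_0→7.5 (sublingual tablet):
  [0→0.25]: (0.00+13.96)/2 × 0.25 = 1.745
  [0.25→0.5]: (13.96+22.50)/2 × 0.25 = 4.5575
  [0.5→2.5]: (22.50+23.42)/2 × 2 = 45.92
  [2.5→5.5]: (23.42+7.32)/2 × 3 = 46.11
  [5.5→7.5]: (7.32+3.18)/2 × 2 = 10.5
  Sum = 108.8325 mg/L·h
F = (AUC_ev/D_ev)/(AUC_iv/D_iv) = (108.8325/12.5)/(154/5) = 8.7066/30.8 = 0.2827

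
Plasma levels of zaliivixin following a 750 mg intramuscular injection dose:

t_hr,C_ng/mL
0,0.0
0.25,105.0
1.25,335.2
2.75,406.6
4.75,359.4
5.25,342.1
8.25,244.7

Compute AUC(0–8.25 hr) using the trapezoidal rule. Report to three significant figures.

Trapezoidal AUC_0→8.25:
  [0→0.25]: (0.0+105.0)/2 × 0.25 = 13.125
  [0.25→1.25]: (105.0+335.2)/2 × 1 = 220.1
  [1.25→2.75]: (335.2+406.6)/2 × 1.5 = 556.35
  [2.75→4.75]: (406.6+359.4)/2 × 2 = 766.0
  [4.75→5.25]: (359.4+342.1)/2 × 0.5 = 175.375
  [5.25→8.25]: (342.1+244.7)/2 × 3 = 880.2
  Sum = 2611.15 ng/mL·hr

AUC = 2610 ng/mL·hr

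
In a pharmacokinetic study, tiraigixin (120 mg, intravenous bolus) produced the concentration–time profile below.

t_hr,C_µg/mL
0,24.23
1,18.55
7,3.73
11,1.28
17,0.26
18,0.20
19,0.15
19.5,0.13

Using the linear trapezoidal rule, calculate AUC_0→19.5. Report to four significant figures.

Trapezoidal AUC_0→19.5:
  [0→1]: (24.23+18.55)/2 × 1 = 21.39
  [1→7]: (18.55+3.73)/2 × 6 = 66.84
  [7→11]: (3.73+1.28)/2 × 4 = 10.02
  [11→17]: (1.28+0.26)/2 × 6 = 4.62
  [17→18]: (0.26+0.20)/2 × 1 = 0.23
  [18→19]: (0.20+0.15)/2 × 1 = 0.175
  [19→19.5]: (0.15+0.13)/2 × 0.5 = 0.07
  Sum = 103.345 µg/mL·hr

AUC = 103.3 µg/mL·hr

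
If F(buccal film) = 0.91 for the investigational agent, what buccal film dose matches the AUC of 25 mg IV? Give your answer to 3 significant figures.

For equal systemic exposure: F × D_ev = D_iv
D_ev = D_iv / F = 25 / 0.91 = 27.4725 mg

D_buccal = 27.5 mg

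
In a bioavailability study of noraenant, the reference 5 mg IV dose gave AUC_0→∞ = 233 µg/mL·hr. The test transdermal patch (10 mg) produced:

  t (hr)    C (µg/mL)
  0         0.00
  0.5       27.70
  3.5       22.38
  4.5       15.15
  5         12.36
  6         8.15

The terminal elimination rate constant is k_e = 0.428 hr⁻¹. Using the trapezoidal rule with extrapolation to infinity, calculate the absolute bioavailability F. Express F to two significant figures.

Trapezoidal AUC_0→6 (transdermal patch):
  [0→0.5]: (0.00+27.70)/2 × 0.5 = 6.925
  [0.5→3.5]: (27.70+22.38)/2 × 3 = 75.12
  [3.5→4.5]: (22.38+15.15)/2 × 1 = 18.765
  [4.5→5]: (15.15+12.36)/2 × 0.5 = 6.8775
  [5→6]: (12.36+8.15)/2 × 1 = 10.255
  Sum = 117.9425 µg/mL·hr
Tail: C_last/k_e = 8.15/0.428 = 19.042
AUC_0→∞ (transdermal patch) = 117.9425 + 19.042 = 136.9845 µg/mL·hr
F = (AUC_ev/D_ev)/(AUC_iv/D_iv) = (136.9845/10)/(233/5) = 13.69845/46.6 = 0.2940

F = 0.29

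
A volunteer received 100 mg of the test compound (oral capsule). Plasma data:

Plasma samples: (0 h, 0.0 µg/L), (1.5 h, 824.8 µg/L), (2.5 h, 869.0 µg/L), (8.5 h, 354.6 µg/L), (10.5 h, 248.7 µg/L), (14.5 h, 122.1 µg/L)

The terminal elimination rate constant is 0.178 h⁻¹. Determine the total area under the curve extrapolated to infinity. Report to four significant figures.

Trapezoidal AUC_0→14.5:
  [0→1.5]: (0.0+824.8)/2 × 1.5 = 618.6
  [1.5→2.5]: (824.8+869.0)/2 × 1 = 846.9
  [2.5→8.5]: (869.0+354.6)/2 × 6 = 3670.8
  [8.5→10.5]: (354.6+248.7)/2 × 2 = 603.3
  [10.5→14.5]: (248.7+122.1)/2 × 4 = 741.6
  Sum = 6481.2 µg/L·h
Extrapolated tail: C_last / k_e = 122.1 / 0.178 = 685.955
AUC_0→∞ = 6481.2 + 685.955 = 7167.155 µg/L·h

AUC = 7167 µg/L·h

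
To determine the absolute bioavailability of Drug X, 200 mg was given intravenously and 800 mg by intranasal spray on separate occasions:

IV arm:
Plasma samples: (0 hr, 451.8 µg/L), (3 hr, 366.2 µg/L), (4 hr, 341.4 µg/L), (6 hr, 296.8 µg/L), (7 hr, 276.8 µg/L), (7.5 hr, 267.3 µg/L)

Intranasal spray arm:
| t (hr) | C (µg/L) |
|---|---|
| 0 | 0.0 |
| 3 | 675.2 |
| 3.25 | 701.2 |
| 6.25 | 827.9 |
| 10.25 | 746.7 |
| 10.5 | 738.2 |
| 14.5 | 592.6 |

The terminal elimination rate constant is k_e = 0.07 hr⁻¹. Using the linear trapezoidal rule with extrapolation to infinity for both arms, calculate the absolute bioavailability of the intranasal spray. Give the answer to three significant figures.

Trapezoidal AUC_0→7.5 (IV):
  [0→3]: (451.8+366.2)/2 × 3 = 1227.0
  [3→4]: (366.2+341.4)/2 × 1 = 353.8
  [4→6]: (341.4+296.8)/2 × 2 = 638.2
  [6→7]: (296.8+276.8)/2 × 1 = 286.8
  [7→7.5]: (276.8+267.3)/2 × 0.5 = 136.025
  Sum = 2641.825 µg/L·hr
IV tail: 267.3/0.07 = 3818.571; AUC_iv,0→∞ = 2641.825 + 3818.571 = 6460.396 µg/L·hr
Trapezoidal AUC_0→14.5 (intranasal spray):
  [0→3]: (0.0+675.2)/2 × 3 = 1012.8
  [3→3.25]: (675.2+701.2)/2 × 0.25 = 172.05
  [3.25→6.25]: (701.2+827.9)/2 × 3 = 2293.65
  [6.25→10.25]: (827.9+746.7)/2 × 4 = 3149.2
  [10.25→10.5]: (746.7+738.2)/2 × 0.25 = 185.6125
  [10.5→14.5]: (738.2+592.6)/2 × 4 = 2661.6
  Sum = 9474.9125 µg/L·hr
intranasal spray tail: 592.6/0.07 = 8465.714; AUC_ev,0→∞ = 9474.9125 + 8465.714 = 17940.6265 µg/L·hr
F = (AUC_ev/D_ev)/(AUC_iv/D_iv) = (17940.6265/800)/(6460.396/200) = 22.4258/32.30198 = 0.6943

F = 0.694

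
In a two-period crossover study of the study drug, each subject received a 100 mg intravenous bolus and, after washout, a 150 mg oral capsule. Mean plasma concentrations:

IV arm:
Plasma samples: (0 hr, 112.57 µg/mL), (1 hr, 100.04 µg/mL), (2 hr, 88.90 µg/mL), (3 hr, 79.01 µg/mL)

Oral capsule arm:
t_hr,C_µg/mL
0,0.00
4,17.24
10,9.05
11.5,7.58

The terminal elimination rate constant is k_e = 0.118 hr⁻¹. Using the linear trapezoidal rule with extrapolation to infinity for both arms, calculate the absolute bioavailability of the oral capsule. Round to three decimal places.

F = 0.133

Trapezoidal AUC_0→3 (IV):
  [0→1]: (112.57+100.04)/2 × 1 = 106.305
  [1→2]: (100.04+88.90)/2 × 1 = 94.47
  [2→3]: (88.90+79.01)/2 × 1 = 83.955
  Sum = 284.73 µg/mL·hr
IV tail: 79.01/0.118 = 669.576; AUC_iv,0→∞ = 284.73 + 669.576 = 954.306 µg/mL·hr
Trapezoidal AUC_0→11.5 (oral capsule):
  [0→4]: (0.00+17.24)/2 × 4 = 34.48
  [4→10]: (17.24+9.05)/2 × 6 = 78.87
  [10→11.5]: (9.05+7.58)/2 × 1.5 = 12.4725
  Sum = 125.8225 µg/mL·hr
oral capsule tail: 7.58/0.118 = 64.237; AUC_ev,0→∞ = 125.8225 + 64.237 = 190.0595 µg/mL·hr
F = (AUC_ev/D_ev)/(AUC_iv/D_iv) = (190.0595/150)/(954.306/100) = 1.26706/9.54306 = 0.1328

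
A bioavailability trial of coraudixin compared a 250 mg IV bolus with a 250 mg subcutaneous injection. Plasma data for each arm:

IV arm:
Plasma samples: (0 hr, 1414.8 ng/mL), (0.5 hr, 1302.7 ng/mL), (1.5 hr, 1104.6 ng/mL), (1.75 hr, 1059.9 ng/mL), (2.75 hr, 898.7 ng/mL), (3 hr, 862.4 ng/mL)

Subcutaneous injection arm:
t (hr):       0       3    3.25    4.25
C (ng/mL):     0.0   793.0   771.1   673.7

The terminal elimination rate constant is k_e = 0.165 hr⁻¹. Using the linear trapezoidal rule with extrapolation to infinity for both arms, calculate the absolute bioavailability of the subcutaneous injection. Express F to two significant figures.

F = 0.72

Trapezoidal AUC_0→3 (IV):
  [0→0.5]: (1414.8+1302.7)/2 × 0.5 = 679.375
  [0.5→1.5]: (1302.7+1104.6)/2 × 1 = 1203.65
  [1.5→1.75]: (1104.6+1059.9)/2 × 0.25 = 270.5625
  [1.75→2.75]: (1059.9+898.7)/2 × 1 = 979.3
  [2.75→3]: (898.7+862.4)/2 × 0.25 = 220.1375
  Sum = 3353.025 ng/mL·hr
IV tail: 862.4/0.165 = 5226.667; AUC_iv,0→∞ = 3353.025 + 5226.667 = 8579.692 ng/mL·hr
Trapezoidal AUC_0→4.25 (subcutaneous injection):
  [0→3]: (0.0+793.0)/2 × 3 = 1189.5
  [3→3.25]: (793.0+771.1)/2 × 0.25 = 195.5125
  [3.25→4.25]: (771.1+673.7)/2 × 1 = 722.4
  Sum = 2107.4125 ng/mL·hr
subcutaneous injection tail: 673.7/0.165 = 4083.030; AUC_ev,0→∞ = 2107.4125 + 4083.030 = 6190.4425 ng/mL·hr
F = (AUC_ev/D_ev)/(AUC_iv/D_iv) = (6190.4425/250)/(8579.692/250) = 24.76177/34.318768 = 0.7215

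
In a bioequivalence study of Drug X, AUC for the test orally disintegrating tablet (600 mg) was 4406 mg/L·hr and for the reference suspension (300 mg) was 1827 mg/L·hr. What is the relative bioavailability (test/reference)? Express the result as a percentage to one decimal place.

F_rel = (AUC_test/D_test) / (AUC_ref/D_ref)
      = (4406/600) / (1827/300)
      = 7.34333 / 6.09 = 1.2058 = 120.58%

F_rel = 120.6%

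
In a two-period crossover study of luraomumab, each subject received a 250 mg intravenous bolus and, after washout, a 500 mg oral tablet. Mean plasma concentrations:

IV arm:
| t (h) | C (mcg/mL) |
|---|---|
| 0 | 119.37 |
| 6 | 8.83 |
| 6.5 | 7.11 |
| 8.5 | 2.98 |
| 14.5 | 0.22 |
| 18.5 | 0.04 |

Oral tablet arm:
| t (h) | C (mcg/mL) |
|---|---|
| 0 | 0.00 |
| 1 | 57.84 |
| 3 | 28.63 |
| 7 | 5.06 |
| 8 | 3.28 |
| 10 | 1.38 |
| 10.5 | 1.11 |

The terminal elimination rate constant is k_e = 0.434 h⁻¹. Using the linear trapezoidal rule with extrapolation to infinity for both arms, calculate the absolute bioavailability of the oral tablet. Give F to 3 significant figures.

F = 0.238

Trapezoidal AUC_0→18.5 (IV):
  [0→6]: (119.37+8.83)/2 × 6 = 384.6
  [6→6.5]: (8.83+7.11)/2 × 0.5 = 3.985
  [6.5→8.5]: (7.11+2.98)/2 × 2 = 10.09
  [8.5→14.5]: (2.98+0.22)/2 × 6 = 9.6
  [14.5→18.5]: (0.22+0.04)/2 × 4 = 0.52
  Sum = 408.795 mcg/mL·h
IV tail: 0.04/0.434 = 0.092; AUC_iv,0→∞ = 408.795 + 0.092 = 408.887 mcg/mL·h
Trapezoidal AUC_0→10.5 (oral tablet):
  [0→1]: (0.00+57.84)/2 × 1 = 28.92
  [1→3]: (57.84+28.63)/2 × 2 = 86.47
  [3→7]: (28.63+5.06)/2 × 4 = 67.38
  [7→8]: (5.06+3.28)/2 × 1 = 4.17
  [8→10]: (3.28+1.38)/2 × 2 = 4.66
  [10→10.5]: (1.38+1.11)/2 × 0.5 = 0.6225
  Sum = 192.2225 mcg/mL·h
oral tablet tail: 1.11/0.434 = 2.558; AUC_ev,0→∞ = 192.2225 + 2.558 = 194.7805 mcg/mL·h
F = (AUC_ev/D_ev)/(AUC_iv/D_iv) = (194.7805/500)/(408.887/250) = 0.389561/1.635548 = 0.2382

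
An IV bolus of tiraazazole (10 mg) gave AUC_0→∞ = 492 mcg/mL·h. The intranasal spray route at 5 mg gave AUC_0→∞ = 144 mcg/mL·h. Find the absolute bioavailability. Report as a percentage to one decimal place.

F = (AUC_ev / D_ev) / (AUC_iv / D_iv)
  = (144/5) / (492/10)
  = 28.8 / 49.2 = 0.5854
  = 58.54%

F = 58.5%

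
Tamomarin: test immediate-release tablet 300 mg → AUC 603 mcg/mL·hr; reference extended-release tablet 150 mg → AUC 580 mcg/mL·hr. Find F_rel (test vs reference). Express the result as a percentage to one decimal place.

F_rel = (AUC_test/D_test) / (AUC_ref/D_ref)
      = (603/300) / (580/150)
      = 2.01 / 3.86667 = 0.5198 = 51.98%

F_rel = 52.0%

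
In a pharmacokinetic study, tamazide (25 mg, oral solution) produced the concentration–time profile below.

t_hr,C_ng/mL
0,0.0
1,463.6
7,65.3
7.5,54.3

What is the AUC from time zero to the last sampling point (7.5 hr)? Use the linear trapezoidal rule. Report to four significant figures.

AUC = 1848 ng/mL·hr

Trapezoidal AUC_0→7.5:
  [0→1]: (0.0+463.6)/2 × 1 = 231.8
  [1→7]: (463.6+65.3)/2 × 6 = 1586.7
  [7→7.5]: (65.3+54.3)/2 × 0.5 = 29.9
  Sum = 1848.4 ng/mL·hr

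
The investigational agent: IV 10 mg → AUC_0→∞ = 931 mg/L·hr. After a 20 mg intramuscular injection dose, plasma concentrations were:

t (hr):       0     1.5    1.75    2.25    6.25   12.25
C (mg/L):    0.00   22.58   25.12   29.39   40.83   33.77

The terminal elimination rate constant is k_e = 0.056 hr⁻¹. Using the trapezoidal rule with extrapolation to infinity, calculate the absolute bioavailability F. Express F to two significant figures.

Trapezoidal AUC_0→12.25 (intramuscular injection):
  [0→1.5]: (0.00+22.58)/2 × 1.5 = 16.935
  [1.5→1.75]: (22.58+25.12)/2 × 0.25 = 5.9625
  [1.75→2.25]: (25.12+29.39)/2 × 0.5 = 13.6275
  [2.25→6.25]: (29.39+40.83)/2 × 4 = 140.44
  [6.25→12.25]: (40.83+33.77)/2 × 6 = 223.8
  Sum = 400.765 mg/L·hr
Tail: C_last/k_e = 33.77/0.056 = 603.036
AUC_0→∞ (intramuscular injection) = 400.765 + 603.036 = 1003.801 mg/L·hr
F = (AUC_ev/D_ev)/(AUC_iv/D_iv) = (1003.801/20)/(931/10) = 50.19005/93.1 = 0.5391

F = 0.54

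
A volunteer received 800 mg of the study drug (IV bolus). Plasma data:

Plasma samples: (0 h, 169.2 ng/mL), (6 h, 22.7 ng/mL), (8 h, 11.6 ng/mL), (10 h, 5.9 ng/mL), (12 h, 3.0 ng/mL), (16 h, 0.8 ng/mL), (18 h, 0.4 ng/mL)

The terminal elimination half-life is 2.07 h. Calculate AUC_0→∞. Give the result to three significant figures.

AUC = 646 ng/mL·h

Trapezoidal AUC_0→18:
  [0→6]: (169.2+22.7)/2 × 6 = 575.7
  [6→8]: (22.7+11.6)/2 × 2 = 34.3
  [8→10]: (11.6+5.9)/2 × 2 = 17.5
  [10→12]: (5.9+3.0)/2 × 2 = 8.9
  [12→16]: (3.0+0.8)/2 × 4 = 7.6
  [16→18]: (0.8+0.4)/2 × 2 = 1.2
  Sum = 645.2 ng/mL·h
k_e = ln2 / t½ = 0.693147 / 2.07 = 0.3349 h^-1
Extrapolated tail: C_last / k_e = 0.4 / 0.3349 = 1.194
AUC_0→∞ = 645.2 + 1.194 = 646.394 ng/mL·h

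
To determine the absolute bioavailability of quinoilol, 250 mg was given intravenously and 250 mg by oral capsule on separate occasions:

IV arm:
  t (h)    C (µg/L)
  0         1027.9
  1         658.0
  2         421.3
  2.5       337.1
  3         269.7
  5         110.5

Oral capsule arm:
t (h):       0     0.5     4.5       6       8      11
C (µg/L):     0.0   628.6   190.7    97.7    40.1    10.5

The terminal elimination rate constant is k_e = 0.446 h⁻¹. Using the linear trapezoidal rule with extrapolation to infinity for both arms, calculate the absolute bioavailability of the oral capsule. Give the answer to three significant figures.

Trapezoidal AUC_0→5 (IV):
  [0→1]: (1027.9+658.0)/2 × 1 = 842.95
  [1→2]: (658.0+421.3)/2 × 1 = 539.65
  [2→2.5]: (421.3+337.1)/2 × 0.5 = 189.6
  [2.5→3]: (337.1+269.7)/2 × 0.5 = 151.7
  [3→5]: (269.7+110.5)/2 × 2 = 380.2
  Sum = 2104.1 µg/L·h
IV tail: 110.5/0.446 = 247.758; AUC_iv,0→∞ = 2104.1 + 247.758 = 2351.858 µg/L·h
Trapezoidal AUC_0→11 (oral capsule):
  [0→0.5]: (0.0+628.6)/2 × 0.5 = 157.15
  [0.5→4.5]: (628.6+190.7)/2 × 4 = 1638.6
  [4.5→6]: (190.7+97.7)/2 × 1.5 = 216.3
  [6→8]: (97.7+40.1)/2 × 2 = 137.8
  [8→11]: (40.1+10.5)/2 × 3 = 75.9
  Sum = 2225.75 µg/L·h
oral capsule tail: 10.5/0.446 = 23.543; AUC_ev,0→∞ = 2225.75 + 23.543 = 2249.293 µg/L·h
F = (AUC_ev/D_ev)/(AUC_iv/D_iv) = (2249.293/250)/(2351.858/250) = 8.997172/9.407432 = 0.9564

F = 0.956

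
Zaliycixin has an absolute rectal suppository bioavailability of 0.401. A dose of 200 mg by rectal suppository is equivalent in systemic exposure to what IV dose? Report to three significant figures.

D_iv = 80.2 mg

Systemic exposure from an extravascular dose = F × D_ev, so the equivalent IV dose is F × D_ev.
D_iv = F × D_ev = 0.401 × 200 = 80.2 mg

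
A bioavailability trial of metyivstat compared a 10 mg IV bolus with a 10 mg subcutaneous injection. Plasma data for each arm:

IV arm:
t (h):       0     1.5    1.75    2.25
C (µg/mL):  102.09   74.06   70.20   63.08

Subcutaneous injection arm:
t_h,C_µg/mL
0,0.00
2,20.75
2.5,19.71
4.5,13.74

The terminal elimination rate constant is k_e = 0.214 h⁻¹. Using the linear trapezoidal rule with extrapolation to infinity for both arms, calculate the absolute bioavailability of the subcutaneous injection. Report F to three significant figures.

F = 0.269

Trapezoidal AUC_0→2.25 (IV):
  [0→1.5]: (102.09+74.06)/2 × 1.5 = 132.1125
  [1.5→1.75]: (74.06+70.20)/2 × 0.25 = 18.0325
  [1.75→2.25]: (70.20+63.08)/2 × 0.5 = 33.32
  Sum = 183.465 µg/mL·h
IV tail: 63.08/0.214 = 294.766; AUC_iv,0→∞ = 183.465 + 294.766 = 478.231 µg/mL·h
Trapezoidal AUC_0→4.5 (subcutaneous injection):
  [0→2]: (0.00+20.75)/2 × 2 = 20.75
  [2→2.5]: (20.75+19.71)/2 × 0.5 = 10.115
  [2.5→4.5]: (19.71+13.74)/2 × 2 = 33.45
  Sum = 64.315 µg/mL·h
subcutaneous injection tail: 13.74/0.214 = 64.206; AUC_ev,0→∞ = 64.315 + 64.206 = 128.521 µg/mL·h
F = (AUC_ev/D_ev)/(AUC_iv/D_iv) = (128.521/10)/(478.231/10) = 12.8521/47.8231 = 0.2687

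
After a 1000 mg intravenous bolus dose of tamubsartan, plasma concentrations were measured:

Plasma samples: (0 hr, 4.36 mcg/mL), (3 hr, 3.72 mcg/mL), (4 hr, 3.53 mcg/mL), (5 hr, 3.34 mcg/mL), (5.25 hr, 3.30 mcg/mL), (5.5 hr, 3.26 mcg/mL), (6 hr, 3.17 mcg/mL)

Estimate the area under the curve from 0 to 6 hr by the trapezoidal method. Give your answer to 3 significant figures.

Trapezoidal AUC_0→6:
  [0→3]: (4.36+3.72)/2 × 3 = 12.12
  [3→4]: (3.72+3.53)/2 × 1 = 3.625
  [4→5]: (3.53+3.34)/2 × 1 = 3.435
  [5→5.25]: (3.34+3.30)/2 × 0.25 = 0.83
  [5.25→5.5]: (3.30+3.26)/2 × 0.25 = 0.82
  [5.5→6]: (3.26+3.17)/2 × 0.5 = 1.6075
  Sum = 22.4375 mcg/mL·hr

AUC = 22.4 mcg/mL·hr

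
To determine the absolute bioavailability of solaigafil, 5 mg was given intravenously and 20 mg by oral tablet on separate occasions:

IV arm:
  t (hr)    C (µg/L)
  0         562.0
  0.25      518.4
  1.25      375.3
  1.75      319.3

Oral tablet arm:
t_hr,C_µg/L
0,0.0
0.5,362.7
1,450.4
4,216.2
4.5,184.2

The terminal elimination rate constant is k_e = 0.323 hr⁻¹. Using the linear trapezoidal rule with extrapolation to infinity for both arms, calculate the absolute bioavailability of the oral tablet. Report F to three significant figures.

Trapezoidal AUC_0→1.75 (IV):
  [0→0.25]: (562.0+518.4)/2 × 0.25 = 135.05
  [0.25→1.25]: (518.4+375.3)/2 × 1 = 446.85
  [1.25→1.75]: (375.3+319.3)/2 × 0.5 = 173.65
  Sum = 755.55 µg/L·hr
IV tail: 319.3/0.323 = 988.545; AUC_iv,0→∞ = 755.55 + 988.545 = 1744.095 µg/L·hr
Trapezoidal AUC_0→4.5 (oral tablet):
  [0→0.5]: (0.0+362.7)/2 × 0.5 = 90.675
  [0.5→1]: (362.7+450.4)/2 × 0.5 = 203.275
  [1→4]: (450.4+216.2)/2 × 3 = 999.9
  [4→4.5]: (216.2+184.2)/2 × 0.5 = 100.1
  Sum = 1393.95 µg/L·hr
oral tablet tail: 184.2/0.323 = 570.279; AUC_ev,0→∞ = 1393.95 + 570.279 = 1964.229 µg/L·hr
F = (AUC_ev/D_ev)/(AUC_iv/D_iv) = (1964.229/20)/(1744.095/5) = 98.21145/348.819 = 0.2816

F = 0.282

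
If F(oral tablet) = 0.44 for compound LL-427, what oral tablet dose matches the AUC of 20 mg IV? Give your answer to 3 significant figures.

D_oral = 45.5 mg

For equal systemic exposure: F × D_ev = D_iv
D_ev = D_iv / F = 20 / 0.44 = 45.4545 mg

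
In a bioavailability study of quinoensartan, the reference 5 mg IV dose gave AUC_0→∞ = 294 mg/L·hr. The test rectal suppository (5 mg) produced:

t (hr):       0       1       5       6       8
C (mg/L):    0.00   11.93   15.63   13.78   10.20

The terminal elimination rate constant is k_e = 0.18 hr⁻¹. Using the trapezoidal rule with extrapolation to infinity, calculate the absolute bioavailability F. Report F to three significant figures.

F = 0.532

Trapezoidal AUC_0→8 (rectal suppository):
  [0→1]: (0.00+11.93)/2 × 1 = 5.965
  [1→5]: (11.93+15.63)/2 × 4 = 55.12
  [5→6]: (15.63+13.78)/2 × 1 = 14.705
  [6→8]: (13.78+10.20)/2 × 2 = 23.98
  Sum = 99.77 mg/L·hr
Tail: C_last/k_e = 10.20/0.18 = 56.667
AUC_0→∞ (rectal suppository) = 99.77 + 56.667 = 156.437 mg/L·hr
F = (AUC_ev/D_ev)/(AUC_iv/D_iv) = (156.437/5)/(294/5) = 31.2874/58.8 = 0.5321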